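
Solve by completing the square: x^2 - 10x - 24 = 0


Start: x^2 - 10x - 24 = 0
Move constant: x^2 - 10x = 24
Half of -10 is -5, squared is 25
Add 25 to both sides: x^2 - 10x + 25 = 49
(x - 5)^2 = 49
x - 5 = ±7
x = 5 + 7 = 12 or x = 5 - 7 = -2

x = -2, x = 12


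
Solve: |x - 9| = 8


An absolute value equation |expr| = 8 gives two cases:
Case 1: x - 9 = 8
  x = 17, so x = 17
Case 2: x - 9 = -8
  x = 1, so x = 1

x = 1, x = 17


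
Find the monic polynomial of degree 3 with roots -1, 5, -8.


A monic polynomial with roots -1, 5, -8 is:
p(x) = (x + 1)(x - 5)(x + 8)
After multiplying by (x + 1): x + 1
After multiplying by (x - 5): x^2 - 4x - 5
After multiplying by (x + 8): x^3 + 4x^2 - 37x - 40

x^3 + 4x^2 - 37x - 40


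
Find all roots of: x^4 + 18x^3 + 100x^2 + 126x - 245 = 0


Let p(x) = x^4 + 18x^3 + 100x^2 + 126x - 245. By the rational root theorem (leading coefficient 1), any rational root is an integer divisor of 245: try ±1, ±2, ... in turn.
Test x = 1: value = 0 ✓, so (x - 1) is a factor.
Synthetic division by (x - 1): bring down 1; 1(1) + 18 = 19; 19(1) + 100 = 119; 119(1) + 126 = 245; 245(1) - 245 = 0 → quotient x^3 + 19x^2 + 119x + 245, remainder 0.
Continue with the quotient x^3 + 19x^2 + 119x + 245 (candidates must divide 245; re-test x = 1 first in case it repeats).
Test x = 1: value = 384 ≠ 0.
Test x = -1: value = 144 ≠ 0.
Test x = 5: value = 1440 ≠ 0.
Test x = -5: value = 0 ✓, so (x + 5) is a factor.
Synthetic division by (x + 5): bring down 1; 1(-5) + 19 = 14; 14(-5) + 119 = 49; 49(-5) + 245 = 0 → quotient x^2 + 14x + 49, remainder 0.
Solve the quadratic x^2 + 14x + 49 = 0: discriminant = 14^2 - 4(1)(49) = 196 - 196 = 0.
Discriminant = 0, so a double root: x = -14/2 = -7.
Collecting all roots found:

x = -7 (multiplicity 2), x = -5, x = 1


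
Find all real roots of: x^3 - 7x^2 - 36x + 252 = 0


Let p(x) = x^3 - 7x^2 - 36x + 252. By the rational root theorem (leading coefficient 1), any rational root is an integer divisor of 252: try ±1, ±2, ... in turn.
Test x = 1: value = 210 ≠ 0.
Test x = -1: value = 280 ≠ 0.
Test x = 2: value = 160 ≠ 0.
Test x = -2: value = 288 ≠ 0.
Test x = 3: value = 108 ≠ 0.
Test x = -3: value = 270 ≠ 0.
Test x = 4: value = 60 ≠ 0.
Test x = -4: value = 220 ≠ 0.
Test x = 6: value = 0 ✓, so (x - 6) is a factor.
Synthetic division by (x - 6): bring down 1; 1(6) - 7 = -1; (-1)(6) - 36 = -42; (-42)(6) + 252 = 0 → quotient x^2 - x - 42, remainder 0.
Solve the quadratic x^2 - x - 42 = 0: discriminant = (-1)^2 - 4(1)(-42) = 1 + 168 = 169.
sqrt(169) = 13, so x = (1 ± 13)/2: x = 7 or x = -6.

x = -6, x = 6, x = 7


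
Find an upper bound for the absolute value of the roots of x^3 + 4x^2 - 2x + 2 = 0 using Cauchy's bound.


Cauchy's bound: all roots r satisfy |r| <= 1 + max(|a_i/a_n|) for i = 0,...,n-1
where a_n is the leading coefficient.

Coefficients: [1, 4, -2, 2]
Leading coefficient a_n = 1
Ratios |a_i/a_n|: 4, 2, 2
Maximum ratio: 4
Cauchy's bound: |r| <= 1 + 4 = 5

Upper bound = 5


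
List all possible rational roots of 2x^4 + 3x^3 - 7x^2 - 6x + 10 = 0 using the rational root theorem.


Rational root theorem: possible roots are ±p/q where:
  p divides the constant term (10): p ∈ {1, 2, 5, 10}
  q divides the leading coefficient (2): q ∈ {1, 2}

All possible rational roots: -10, -5, -5/2, -2, -1, -1/2, 1/2, 1, 2, 5/2, 5, 10

-10, -5, -5/2, -2, -1, -1/2, 1/2, 1, 2, 5/2, 5, 10


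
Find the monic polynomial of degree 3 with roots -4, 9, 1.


A monic polynomial with roots -4, 9, 1 is:
p(x) = (x + 4)(x - 9)(x - 1)
After multiplying by (x + 4): x + 4
After multiplying by (x - 9): x^2 - 5x - 36
After multiplying by (x - 1): x^3 - 6x^2 - 31x + 36

x^3 - 6x^2 - 31x + 36


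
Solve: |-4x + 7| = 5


An absolute value equation |expr| = 5 gives two cases:
Case 1: -4x + 7 = 5
  -4x = -2, so x = 1/2
Case 2: -4x + 7 = -5
  -4x = -12, so x = 3

x = 1/2, x = 3


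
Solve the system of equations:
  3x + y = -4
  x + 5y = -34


Using Cramer's rule:
Determinant D = (3)(5) - (1)(1) = 15 - 1 = 14
Dx = (-4)(5) - (-34)(1) = -20 + 34 = 14
Dy = (3)(-34) - (1)(-4) = -102 + 4 = -98
x = Dx/D = 14/14 = 1
y = Dy/D = -98/14 = -7

x = 1, y = -7


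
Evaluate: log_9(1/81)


We need the exponent such that 9^? = 1/81
9^(-2) = 1/9^2 = 1/81
Therefore log_9(1/81) = -2

-2


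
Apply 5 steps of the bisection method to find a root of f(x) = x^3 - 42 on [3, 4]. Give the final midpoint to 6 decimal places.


f(x) = x^3 - 42
f(3) = -15 < 0
f(4) = 22 > 0

Step 1: midpoint = (3.000000 + 4.000000)/2 = 3.500000
  f(3.500000) = 0.875000
  f(mid) > 0, so root is in [3.000000, 3.500000]

Step 2: midpoint = (3.000000 + 3.500000)/2 = 3.250000
  f(3.250000) = -7.671875
  f(mid) < 0, so root is in [3.250000, 3.500000]

Step 3: midpoint = (3.250000 + 3.500000)/2 = 3.375000
  f(3.375000) = -3.556641
  f(mid) < 0, so root is in [3.375000, 3.500000]

Step 4: midpoint = (3.375000 + 3.500000)/2 = 3.437500
  f(3.437500) = -1.381104
  f(mid) < 0, so root is in [3.437500, 3.500000]

Step 5: midpoint = (3.437500 + 3.500000)/2 = 3.468750
  f(3.468750) = -0.263214
  f(mid) < 0, so root is in [3.468750, 3.500000]

midpoint = 3.468750


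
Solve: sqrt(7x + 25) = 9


Square both sides: 7x + 25 = 9^2 = 81
7x = 81 - 25 = 56
x = 8
Check: sqrt(7*8 + 25) = sqrt(81) = 9 ✓

x = 8


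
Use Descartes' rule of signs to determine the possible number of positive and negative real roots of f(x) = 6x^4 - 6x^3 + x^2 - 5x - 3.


Descartes' rule of signs:

For positive roots, count sign changes in f(x) = 6x^4 - 6x^3 + x^2 - 5x - 3:
Signs of coefficients: +, -, +, -, -
Number of sign changes: 3
Possible positive real roots: 3, 1

For negative roots, examine f(-x) = 6x^4 + 6x^3 + x^2 + 5x - 3:
Signs of coefficients: +, +, +, +, -
Number of sign changes: 1
Possible negative real roots: 1

Positive roots: 3 or 1; Negative roots: 1


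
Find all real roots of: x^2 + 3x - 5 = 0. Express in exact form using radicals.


Using the quadratic formula: x = (-b ± sqrt(b^2 - 4ac)) / (2a)
Here a = 1, b = 3, c = -5
Discriminant = b^2 - 4ac = 3^2 - 4(1)(-5) = 9 + 20 = 29
Since discriminant = 29 > 0, there are two real roots.
x = (-3 ± sqrt(29)) / 2
Numerically: x ≈ 1.1926 or x ≈ -4.1926

x = (-3 + sqrt(29)) / 2 or x = (-3 - sqrt(29)) / 2


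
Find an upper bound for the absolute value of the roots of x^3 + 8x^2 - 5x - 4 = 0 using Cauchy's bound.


Cauchy's bound: all roots r satisfy |r| <= 1 + max(|a_i/a_n|) for i = 0,...,n-1
where a_n is the leading coefficient.

Coefficients: [1, 8, -5, -4]
Leading coefficient a_n = 1
Ratios |a_i/a_n|: 8, 5, 4
Maximum ratio: 8
Cauchy's bound: |r| <= 1 + 8 = 9

Upper bound = 9


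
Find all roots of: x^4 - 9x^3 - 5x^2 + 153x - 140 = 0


Let p(x) = x^4 - 9x^3 - 5x^2 + 153x - 140. By the rational root theorem (leading coefficient 1), any rational root is an integer divisor of 140: try ±1, ±2, ... in turn.
Test x = 1: value = 0 ✓, so (x - 1) is a factor.
Synthetic division by (x - 1): bring down 1; 1(1) - 9 = -8; (-8)(1) - 5 = -13; (-13)(1) + 153 = 140; 140(1) - 140 = 0 → quotient x^3 - 8x^2 - 13x + 140, remainder 0.
Continue with the quotient x^3 - 8x^2 - 13x + 140 (candidates must divide 140; re-test x = 1 first in case it repeats).
Test x = 1: value = 120 ≠ 0.
Test x = -1: value = 144 ≠ 0.
Test x = 2: value = 90 ≠ 0.
Test x = -2: value = 126 ≠ 0.
Test x = 4: value = 24 ≠ 0.
Test x = -4: value = 0 ✓, so (x + 4) is a factor.
Synthetic division by (x + 4): bring down 1; 1(-4) - 8 = -12; (-12)(-4) - 13 = 35; 35(-4) + 140 = 0 → quotient x^2 - 12x + 35, remainder 0.
Solve the quadratic x^2 - 12x + 35 = 0: discriminant = (-12)^2 - 4(1)(35) = 144 - 140 = 4.
sqrt(4) = 2, so x = (12 ± 2)/2: x = 7 or x = 5.
Collecting all roots found:

x = -4, x = 1, x = 5, x = 7


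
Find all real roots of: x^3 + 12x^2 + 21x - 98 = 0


Let p(x) = x^3 + 12x^2 + 21x - 98. By the rational root theorem (leading coefficient 1), any rational root is an integer divisor of 98: try ±1, ±2, ... in turn.
Test x = 1: value = -64 ≠ 0.
Test x = -1: value = -108 ≠ 0.
Test x = 2: value = 0 ✓, so (x - 2) is a factor.
Synthetic division by (x - 2): bring down 1; 1(2) + 12 = 14; 14(2) + 21 = 49; 49(2) - 98 = 0 → quotient x^2 + 14x + 49, remainder 0.
Solve the quadratic x^2 + 14x + 49 = 0: discriminant = 14^2 - 4(1)(49) = 196 - 196 = 0.
Discriminant = 0, so a double root: x = -14/2 = -7.

x = -7 (multiplicity 2), x = 2


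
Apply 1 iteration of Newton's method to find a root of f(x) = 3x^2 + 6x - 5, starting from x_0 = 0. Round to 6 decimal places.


Newton's method: x_(n+1) = x_n - f(x_n)/f'(x_n)
f(x) = 3x^2 + 6x - 5
f'(x) = 6x + 6

Iteration 1:
  f(0.000000) = -5.000000
  f'(0.000000) = 6.000000
  x_1 = 0.000000 - (-5.000000)/(6.000000) = 0.833333

x_1 = 0.833333


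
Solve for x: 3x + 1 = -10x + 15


Starting with: 3x + 1 = -10x + 15
Move all x terms to left: (3 + 10)x = 15 - 1
Simplify: 13x = 14
Divide both sides by 13: x = 14/13

x = 14/13


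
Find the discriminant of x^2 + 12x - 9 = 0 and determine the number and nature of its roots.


For ax^2 + bx + c = 0, discriminant D = b^2 - 4ac
Here a = 1, b = 12, c = -9
D = (12)^2 - 4(1)(-9) = 144 + 36 = 180

D = 180 > 0 but not a perfect square
The equation has 2 distinct real irrational roots.

Discriminant = 180, 2 distinct real irrational roots


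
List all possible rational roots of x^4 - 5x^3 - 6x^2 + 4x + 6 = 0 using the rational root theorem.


Rational root theorem: possible roots are ±p/q where:
  p divides the constant term (6): p ∈ {1, 2, 3, 6}
  q divides the leading coefficient (1): q ∈ {1}

All possible rational roots: -6, -3, -2, -1, 1, 2, 3, 6

-6, -3, -2, -1, 1, 2, 3, 6


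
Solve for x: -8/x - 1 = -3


Subtract -1 from both sides: -8/x = -2
Multiply both sides by x: -8 = -2 * x
Divide by -2: x = 4

x = 4


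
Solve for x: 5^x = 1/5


Express both sides with the same base.
1/5 = 5^(-1)
Since the bases match: x = -1

x = -1


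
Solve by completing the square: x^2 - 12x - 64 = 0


Start: x^2 - 12x - 64 = 0
Move constant: x^2 - 12x = 64
Half of -12 is -6, squared is 36
Add 36 to both sides: x^2 - 12x + 36 = 100
(x - 6)^2 = 100
x - 6 = ±10
x = 6 + 10 = 16 or x = 6 - 10 = -4

x = -4, x = 16


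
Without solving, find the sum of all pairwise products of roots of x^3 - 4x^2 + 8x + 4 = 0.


By Vieta's formulas for x^3 + bx^2 + cx + d = 0:
  r1 + r2 + r3 = -b/a = 4
  r1*r2 + r1*r3 + r2*r3 = c/a = 8
  r1*r2*r3 = -d/a = -4


Sum of pairwise products = 8


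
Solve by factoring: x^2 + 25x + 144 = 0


We need two numbers that multiply to 144 and add to 25.
Those numbers are 16 and 9 (since 16 * 9 = 144 and 16 + 9 = 25).
So x^2 + 25x + 144 = (x + 16)(x + 9) = 0
Setting each factor to zero: x = -16 or x = -9

x = -16, x = -9


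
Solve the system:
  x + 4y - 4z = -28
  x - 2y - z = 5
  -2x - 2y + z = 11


Using Cramer's rule. Expand each determinant along the first row.
D  = 1*[(-2)*1 - (-1)*(-2)] - 4*[1*1 - (-1)*(-2)] + (-4)*[1*(-2) - (-2)*(-2)]
  = 1*(-4) - 4*(-1) + (-4)*(-6) = 24
Dx = (-28)*[(-2)*1 - (-1)*(-2)] - 4*[5*1 - (-1)*11] + (-4)*[5*(-2) - (-2)*11]
  = (-28)*(-4) - 4*(16) + (-4)*(12) = 0
Dy = 1*[5*1 - (-1)*11] - (-28)*[1*1 - (-1)*(-2)] + (-4)*[1*11 - 5*(-2)]
  = 1*(16) - (-28)*(-1) + (-4)*(21) = -96
Dz = 1*[(-2)*11 - 5*(-2)] - 4*[1*11 - 5*(-2)] + (-28)*[1*(-2) - (-2)*(-2)]
  = 1*(-12) - 4*(21) + (-28)*(-6) = 72
x = Dx/D = 0/24 = 0, y = Dy/D = -96/24 = -4, z = Dz/D = 72/24 = 3
Check eq1: (1)(0) + (4)(-4) + (-4)(3) = -28 = -28 ✓
Check eq2: (1)(0) + (-2)(-4) + (-1)(3) = 5 = 5 ✓
Check eq3: (-2)(0) + (-2)(-4) + (1)(3) = 11 = 11 ✓

x = 0, y = -4, z = 3


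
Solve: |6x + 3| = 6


An absolute value equation |expr| = 6 gives two cases:
Case 1: 6x + 3 = 6
  6x = 3, so x = 1/2
Case 2: 6x + 3 = -6
  6x = -9, so x = -3/2

x = -3/2, x = 1/2


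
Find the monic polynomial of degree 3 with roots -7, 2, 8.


A monic polynomial with roots -7, 2, 8 is:
p(x) = (x + 7)(x - 2)(x - 8)
After multiplying by (x + 7): x + 7
After multiplying by (x - 2): x^2 + 5x - 14
After multiplying by (x - 8): x^3 - 3x^2 - 54x + 112

x^3 - 3x^2 - 54x + 112


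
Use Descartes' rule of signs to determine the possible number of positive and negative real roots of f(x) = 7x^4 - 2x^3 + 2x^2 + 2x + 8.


Descartes' rule of signs:

For positive roots, count sign changes in f(x) = 7x^4 - 2x^3 + 2x^2 + 2x + 8:
Signs of coefficients: +, -, +, +, +
Number of sign changes: 2
Possible positive real roots: 2, 0

For negative roots, examine f(-x) = 7x^4 + 2x^3 + 2x^2 - 2x + 8:
Signs of coefficients: +, +, +, -, +
Number of sign changes: 2
Possible negative real roots: 2, 0

Positive roots: 2 or 0; Negative roots: 2 or 0


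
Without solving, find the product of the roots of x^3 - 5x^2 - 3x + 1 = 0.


By Vieta's formulas for x^3 + bx^2 + cx + d = 0:
  r1 + r2 + r3 = -b/a = 5
  r1*r2 + r1*r3 + r2*r3 = c/a = -3
  r1*r2*r3 = -d/a = -1


Product = -1


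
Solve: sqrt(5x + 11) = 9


Square both sides: 5x + 11 = 9^2 = 81
5x = 81 - 11 = 70
x = 14
Check: sqrt(5*14 + 11) = sqrt(81) = 9 ✓

x = 14


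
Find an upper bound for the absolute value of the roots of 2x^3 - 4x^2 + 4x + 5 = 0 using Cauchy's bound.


Cauchy's bound: all roots r satisfy |r| <= 1 + max(|a_i/a_n|) for i = 0,...,n-1
where a_n is the leading coefficient.

Coefficients: [2, -4, 4, 5]
Leading coefficient a_n = 2
Ratios |a_i/a_n|: 2, 2, 5/2
Maximum ratio: 5/2
Cauchy's bound: |r| <= 1 + 5/2 = 7/2

Upper bound = 7/2


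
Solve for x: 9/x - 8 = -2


Subtract -8 from both sides: 9/x = 6
Multiply both sides by x: 9 = 6 * x
Divide by 6: x = 3/2

x = 3/2


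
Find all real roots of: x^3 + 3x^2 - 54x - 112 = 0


Let p(x) = x^3 + 3x^2 - 54x - 112. By the rational root theorem (leading coefficient 1), any rational root is an integer divisor of 112: try ±1, ±2, ... in turn.
Test x = 1: value = -162 ≠ 0.
Test x = -1: value = -56 ≠ 0.
Test x = 2: value = -200 ≠ 0.
Test x = -2: value = 0 ✓, so (x + 2) is a factor.
Synthetic division by (x + 2): bring down 1; 1(-2) + 3 = 1; 1(-2) - 54 = -56; (-56)(-2) - 112 = 0 → quotient x^2 + x - 56, remainder 0.
Solve the quadratic x^2 + x - 56 = 0: discriminant = 1^2 - 4(1)(-56) = 1 + 224 = 225.
sqrt(225) = 15, so x = (-1 ± 15)/2: x = 7 or x = -8.

x = -8, x = -2, x = 7


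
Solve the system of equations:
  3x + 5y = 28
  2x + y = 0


Using Cramer's rule:
Determinant D = (3)(1) - (2)(5) = 3 - 10 = -7
Dx = (28)(1) - (0)(5) = 28 - 0 = 28
Dy = (3)(0) - (2)(28) = 0 - 56 = -56
x = Dx/D = 28/-7 = -4
y = Dy/D = -56/-7 = 8

x = -4, y = 8


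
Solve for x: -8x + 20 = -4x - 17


Starting with: -8x + 20 = -4x - 17
Move all x terms to left: (-8 + 4)x = -17 - 20
Simplify: -4x = -37
Divide both sides by -4: x = 37/4

x = 37/4


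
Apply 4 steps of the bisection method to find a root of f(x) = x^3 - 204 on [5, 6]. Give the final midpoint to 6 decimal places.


f(x) = x^3 - 204
f(5) = -79 < 0
f(6) = 12 > 0

Step 1: midpoint = (5.000000 + 6.000000)/2 = 5.500000
  f(5.500000) = -37.625000
  f(mid) < 0, so root is in [5.500000, 6.000000]

Step 2: midpoint = (5.500000 + 6.000000)/2 = 5.750000
  f(5.750000) = -13.890625
  f(mid) < 0, so root is in [5.750000, 6.000000]

Step 3: midpoint = (5.750000 + 6.000000)/2 = 5.875000
  f(5.875000) = -1.220703
  f(mid) < 0, so root is in [5.875000, 6.000000]

Step 4: midpoint = (5.875000 + 6.000000)/2 = 5.937500
  f(5.937500) = 5.320068
  f(mid) > 0, so root is in [5.875000, 5.937500]

midpoint = 5.937500


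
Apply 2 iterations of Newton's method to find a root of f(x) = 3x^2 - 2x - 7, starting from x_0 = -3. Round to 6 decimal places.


Newton's method: x_(n+1) = x_n - f(x_n)/f'(x_n)
f(x) = 3x^2 - 2x - 7
f'(x) = 6x - 2

Iteration 1:
  f(-3.000000) = 26.000000
  f'(-3.000000) = -20.000000
  x_1 = -3.000000 - (26.000000)/(-20.000000) = -1.700000

Iteration 2:
  f(-1.700000) = 5.070000
  f'(-1.700000) = -12.200000
  x_2 = -1.700000 - (5.070000)/(-12.200000) = -1.284426

x_2 = -1.284426


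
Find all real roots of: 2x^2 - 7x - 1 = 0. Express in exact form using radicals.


Using the quadratic formula: x = (-b ± sqrt(b^2 - 4ac)) / (2a)
Here a = 2, b = -7, c = -1
Discriminant = b^2 - 4ac = (-7)^2 - 4(2)(-1) = 49 + 8 = 57
Since discriminant = 57 > 0, there are two real roots.
x = (7 ± sqrt(57)) / 4
Numerically: x ≈ 3.6375 or x ≈ -0.1375

x = (7 + sqrt(57)) / 4 or x = (7 - sqrt(57)) / 4


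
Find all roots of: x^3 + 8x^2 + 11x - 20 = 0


Let p(x) = x^3 + 8x^2 + 11x - 20. By the rational root theorem (leading coefficient 1), any rational root is an integer divisor of 20: try ±1, ±2, ... in turn.
Test x = 1: value = 0 ✓, so (x - 1) is a factor.
Synthetic division by (x - 1): bring down 1; 1(1) + 8 = 9; 9(1) + 11 = 20; 20(1) - 20 = 0 → quotient x^2 + 9x + 20, remainder 0.
Solve the quadratic x^2 + 9x + 20 = 0: discriminant = 9^2 - 4(1)(20) = 81 - 80 = 1.
sqrt(1) = 1, so x = (-9 ± 1)/2: x = -4 or x = -5.
Collecting all roots found:

x = -5, x = -4, x = 1


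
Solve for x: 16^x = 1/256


Express both sides with the same base.
1/256 = 16^(-2)
Since the bases match: x = -2

x = -2


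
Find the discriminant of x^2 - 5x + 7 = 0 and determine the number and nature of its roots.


For ax^2 + bx + c = 0, discriminant D = b^2 - 4ac
Here a = 1, b = -5, c = 7
D = (-5)^2 - 4(1)(7) = 25 - 28 = -3

D = -3 < 0
The equation has no real roots (2 complex conjugate roots).

Discriminant = -3, no real roots (2 complex conjugate roots)


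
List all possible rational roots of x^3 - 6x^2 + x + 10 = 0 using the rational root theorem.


Rational root theorem: possible roots are ±p/q where:
  p divides the constant term (10): p ∈ {1, 2, 5, 10}
  q divides the leading coefficient (1): q ∈ {1}

All possible rational roots: -10, -5, -2, -1, 1, 2, 5, 10

-10, -5, -2, -1, 1, 2, 5, 10


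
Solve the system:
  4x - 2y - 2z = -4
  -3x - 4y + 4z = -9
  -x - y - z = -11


Using Cramer's rule. Expand each determinant along the first row.
D  = 4*[(-4)*(-1) - 4*(-1)] - (-2)*[(-3)*(-1) - 4*(-1)] + (-2)*[(-3)*(-1) - (-4)*(-1)]
  = 4*(8) - (-2)*(7) + (-2)*(-1) = 48
Dx = (-4)*[(-4)*(-1) - 4*(-1)] - (-2)*[(-9)*(-1) - 4*(-11)] + (-2)*[(-9)*(-1) - (-4)*(-11)]
  = (-4)*(8) - (-2)*(53) + (-2)*(-35) = 144
Dy = 4*[(-9)*(-1) - 4*(-11)] - (-4)*[(-3)*(-1) - 4*(-1)] + (-2)*[(-3)*(-11) - (-9)*(-1)]
  = 4*(53) - (-4)*(7) + (-2)*(24) = 192
Dz = 4*[(-4)*(-11) - (-9)*(-1)] - (-2)*[(-3)*(-11) - (-9)*(-1)] + (-4)*[(-3)*(-1) - (-4)*(-1)]
  = 4*(35) - (-2)*(24) + (-4)*(-1) = 192
x = Dx/D = 144/48 = 3, y = Dy/D = 192/48 = 4, z = Dz/D = 192/48 = 4
Check eq1: (4)(3) + (-2)(4) + (-2)(4) = -4 = -4 ✓
Check eq2: (-3)(3) + (-4)(4) + (4)(4) = -9 = -9 ✓
Check eq3: (-1)(3) + (-1)(4) + (-1)(4) = -11 = -11 ✓

x = 3, y = 4, z = 4


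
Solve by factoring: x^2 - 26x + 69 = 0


We need two numbers that multiply to 69 and add to -26.
Those numbers are -3 and -23 (since (-3) * (-23) = 69 and (-3) + (-23) = -26).
So x^2 - 26x + 69 = (x - 3)(x - 23) = 0
Setting each factor to zero: x = 3 or x = 23

x = 3, x = 23


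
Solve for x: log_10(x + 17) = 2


Convert to exponential form: x + 17 = 10^2 = 100
x = 100 - 17 = 83
Check: log_10(83 + 17) = log_10(100) = log_10(100) = 2 ✓

x = 83


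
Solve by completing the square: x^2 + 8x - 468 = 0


Start: x^2 + 8x - 468 = 0
Move constant: x^2 + 8x = 468
Half of 8 is 4, squared is 16
Add 16 to both sides: x^2 + 8x + 16 = 484
(x + 4)^2 = 484
x + 4 = ±22
x = -4 + 22 = 18 or x = -4 - 22 = -26

x = -26, x = 18


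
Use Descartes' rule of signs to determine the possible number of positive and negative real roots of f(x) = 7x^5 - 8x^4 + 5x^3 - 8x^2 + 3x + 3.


Descartes' rule of signs:

For positive roots, count sign changes in f(x) = 7x^5 - 8x^4 + 5x^3 - 8x^2 + 3x + 3:
Signs of coefficients: +, -, +, -, +, +
Number of sign changes: 4
Possible positive real roots: 4, 2, 0

For negative roots, examine f(-x) = -7x^5 - 8x^4 - 5x^3 - 8x^2 - 3x + 3:
Signs of coefficients: -, -, -, -, -, +
Number of sign changes: 1
Possible negative real roots: 1

Positive roots: 4 or 2 or 0; Negative roots: 1


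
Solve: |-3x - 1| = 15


An absolute value equation |expr| = 15 gives two cases:
Case 1: -3x - 1 = 15
  -3x = 16, so x = -16/3
Case 2: -3x - 1 = -15
  -3x = -14, so x = 14/3

x = -16/3, x = 14/3


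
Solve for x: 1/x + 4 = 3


Subtract 4 from both sides: 1/x = -1
Multiply both sides by x: 1 = -1 * x
Divide by -1: x = -1

x = -1


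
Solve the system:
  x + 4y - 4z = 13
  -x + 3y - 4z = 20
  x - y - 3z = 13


Using Cramer's rule. Expand each determinant along the first row.
D  = 1*[3*(-3) - (-4)*(-1)] - 4*[(-1)*(-3) - (-4)*1] + (-4)*[(-1)*(-1) - 3*1]
  = 1*(-13) - 4*(7) + (-4)*(-2) = -33
Dx = 13*[3*(-3) - (-4)*(-1)] - 4*[20*(-3) - (-4)*13] + (-4)*[20*(-1) - 3*13]
  = 13*(-13) - 4*(-8) + (-4)*(-59) = 99
Dy = 1*[20*(-3) - (-4)*13] - 13*[(-1)*(-3) - (-4)*1] + (-4)*[(-1)*13 - 20*1]
  = 1*(-8) - 13*(7) + (-4)*(-33) = 33
Dz = 1*[3*13 - 20*(-1)] - 4*[(-1)*13 - 20*1] + 13*[(-1)*(-1) - 3*1]
  = 1*(59) - 4*(-33) + 13*(-2) = 165
x = Dx/D = 99/-33 = -3, y = Dy/D = 33/-33 = -1, z = Dz/D = 165/-33 = -5
Check eq1: (1)(-3) + (4)(-1) + (-4)(-5) = 13 = 13 ✓
Check eq2: (-1)(-3) + (3)(-1) + (-4)(-5) = 20 = 20 ✓
Check eq3: (1)(-3) + (-1)(-1) + (-3)(-5) = 13 = 13 ✓

x = -3, y = -1, z = -5


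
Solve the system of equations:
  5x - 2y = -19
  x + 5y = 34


Using Cramer's rule:
Determinant D = (5)(5) - (1)(-2) = 25 + 2 = 27
Dx = (-19)(5) - (34)(-2) = -95 + 68 = -27
Dy = (5)(34) - (1)(-19) = 170 + 19 = 189
x = Dx/D = -27/27 = -1
y = Dy/D = 189/27 = 7

x = -1, y = 7


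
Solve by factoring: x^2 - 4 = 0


We need two numbers that multiply to -4 and add to 0.
Those numbers are 2 and -2 (since 2 * (-2) = -4 and 2 + (-2) = 0).
So x^2 - 4 = (x + 2)(x - 2) = 0
Setting each factor to zero: x = -2 or x = 2

x = -2, x = 2


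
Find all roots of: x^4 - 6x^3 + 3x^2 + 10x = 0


The constant term is 0, so x = 0 is a root. Factor out x:
  x^3 - 6x^2 + 3x + 10 = 0
Let p(x) = x^3 - 6x^2 + 3x + 10. By the rational root theorem (leading coefficient 1), any rational root is an integer divisor of 10: try ±1, ±2, ... in turn.
Test x = 1: value = 8 ≠ 0.
Test x = -1: value = 0 ✓, so (x + 1) is a factor.
Synthetic division by (x + 1): bring down 1; 1(-1) - 6 = -7; (-7)(-1) + 3 = 10; 10(-1) + 10 = 0 → quotient x^2 - 7x + 10, remainder 0.
Solve the quadratic x^2 - 7x + 10 = 0: discriminant = (-7)^2 - 4(1)(10) = 49 - 40 = 9.
sqrt(9) = 3, so x = (7 ± 3)/2: x = 5 or x = 2.
Collecting all roots found:

x = -1, x = 0, x = 2, x = 5


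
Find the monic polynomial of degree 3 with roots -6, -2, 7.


A monic polynomial with roots -6, -2, 7 is:
p(x) = (x + 6)(x + 2)(x - 7)
After multiplying by (x + 6): x + 6
After multiplying by (x + 2): x^2 + 8x + 12
After multiplying by (x - 7): x^3 + x^2 - 44x - 84

x^3 + x^2 - 44x - 84


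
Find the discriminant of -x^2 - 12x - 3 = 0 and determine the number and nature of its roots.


For ax^2 + bx + c = 0, discriminant D = b^2 - 4ac
Here a = -1, b = -12, c = -3
D = (-12)^2 - 4(-1)(-3) = 144 - 12 = 132

D = 132 > 0 but not a perfect square
The equation has 2 distinct real irrational roots.

Discriminant = 132, 2 distinct real irrational roots


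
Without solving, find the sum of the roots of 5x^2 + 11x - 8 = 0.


By Vieta's formulas for ax^2 + bx + c = 0:
  Sum of roots = -b/a
  Product of roots = c/a

Here a = 5, b = 11, c = -8
Sum = -(11)/5 = -11/5
Product = -8/5 = -8/5

Sum = -11/5


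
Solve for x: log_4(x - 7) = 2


Convert to exponential form: x - 7 = 4^2 = 16
x = 16 + 7 = 23
Check: log_4(23 - 7) = log_4(16) = log_4(16) = 2 ✓

x = 23


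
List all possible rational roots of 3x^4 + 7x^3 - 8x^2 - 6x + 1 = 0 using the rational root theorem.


Rational root theorem: possible roots are ±p/q where:
  p divides the constant term (1): p ∈ {1}
  q divides the leading coefficient (3): q ∈ {1, 3}

All possible rational roots: -1, -1/3, 1/3, 1

-1, -1/3, 1/3, 1


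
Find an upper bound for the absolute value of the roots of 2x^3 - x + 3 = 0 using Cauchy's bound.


Cauchy's bound: all roots r satisfy |r| <= 1 + max(|a_i/a_n|) for i = 0,...,n-1
where a_n is the leading coefficient.

Coefficients: [2, 0, -1, 3]
Leading coefficient a_n = 2
Ratios |a_i/a_n|: 0, 1/2, 3/2
Maximum ratio: 3/2
Cauchy's bound: |r| <= 1 + 3/2 = 5/2

Upper bound = 5/2


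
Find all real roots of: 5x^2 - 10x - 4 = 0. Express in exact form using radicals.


Using the quadratic formula: x = (-b ± sqrt(b^2 - 4ac)) / (2a)
Here a = 5, b = -10, c = -4
Discriminant = b^2 - 4ac = (-10)^2 - 4(5)(-4) = 100 + 80 = 180
Since discriminant = 180 > 0, there are two real roots.
x = (10 ± 6*sqrt(5)) / 10
Simplifying: x = (5 ± 3*sqrt(5)) / 5
Numerically: x ≈ 2.3416 or x ≈ -0.3416

x = (5 + 3*sqrt(5)) / 5 or x = (5 - 3*sqrt(5)) / 5


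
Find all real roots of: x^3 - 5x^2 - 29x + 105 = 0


Let p(x) = x^3 - 5x^2 - 29x + 105. By the rational root theorem (leading coefficient 1), any rational root is an integer divisor of 105: try ±1, ±2, ... in turn.
Test x = 1: value = 72 ≠ 0.
Test x = -1: value = 128 ≠ 0.
Test x = 3: value = 0 ✓, so (x - 3) is a factor.
Synthetic division by (x - 3): bring down 1; 1(3) - 5 = -2; (-2)(3) - 29 = -35; (-35)(3) + 105 = 0 → quotient x^2 - 2x - 35, remainder 0.
Solve the quadratic x^2 - 2x - 35 = 0: discriminant = (-2)^2 - 4(1)(-35) = 4 + 140 = 144.
sqrt(144) = 12, so x = (2 ± 12)/2: x = 7 or x = -5.

x = -5, x = 3, x = 7


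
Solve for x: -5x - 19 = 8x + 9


Starting with: -5x - 19 = 8x + 9
Move all x terms to left: (-5 - 8)x = 9 + 19
Simplify: -13x = 28
Divide both sides by -13: x = -28/13

x = -28/13


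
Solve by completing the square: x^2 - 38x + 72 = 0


Start: x^2 - 38x + 72 = 0
Move constant: x^2 - 38x = -72
Half of -38 is -19, squared is 361
Add 361 to both sides: x^2 - 38x + 361 = 289
(x - 19)^2 = 289
x - 19 = ±17
x = 19 + 17 = 36 or x = 19 - 17 = 2

x = 2, x = 36


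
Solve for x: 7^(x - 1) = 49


Express both sides with the same base.
49 = 7^2
Since the bases match, equate exponents: x - 1 = 2
So x = 2 - (-1) = 3

x = 3


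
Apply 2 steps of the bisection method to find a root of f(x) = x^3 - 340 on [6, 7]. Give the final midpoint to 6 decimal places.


f(x) = x^3 - 340
f(6) = -124 < 0
f(7) = 3 > 0

Step 1: midpoint = (6.000000 + 7.000000)/2 = 6.500000
  f(6.500000) = -65.375000
  f(mid) < 0, so root is in [6.500000, 7.000000]

Step 2: midpoint = (6.500000 + 7.000000)/2 = 6.750000
  f(6.750000) = -32.453125
  f(mid) < 0, so root is in [6.750000, 7.000000]

midpoint = 6.750000


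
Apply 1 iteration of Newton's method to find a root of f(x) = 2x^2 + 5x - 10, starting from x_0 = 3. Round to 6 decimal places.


Newton's method: x_(n+1) = x_n - f(x_n)/f'(x_n)
f(x) = 2x^2 + 5x - 10
f'(x) = 4x + 5

Iteration 1:
  f(3.000000) = 23.000000
  f'(3.000000) = 17.000000
  x_1 = 3.000000 - (23.000000)/(17.000000) = 1.647059

x_1 = 1.647059


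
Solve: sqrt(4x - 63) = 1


Square both sides: 4x - 63 = 1^2 = 1
4x = 1 + 63 = 64
x = 16
Check: sqrt(4*16 - 63) = sqrt(1) = 1 ✓

x = 16


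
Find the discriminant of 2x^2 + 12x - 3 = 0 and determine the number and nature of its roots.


For ax^2 + bx + c = 0, discriminant D = b^2 - 4ac
Here a = 2, b = 12, c = -3
D = (12)^2 - 4(2)(-3) = 144 + 24 = 168

D = 168 > 0 but not a perfect square
The equation has 2 distinct real irrational roots.

Discriminant = 168, 2 distinct real irrational roots


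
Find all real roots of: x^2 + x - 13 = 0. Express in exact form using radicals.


Using the quadratic formula: x = (-b ± sqrt(b^2 - 4ac)) / (2a)
Here a = 1, b = 1, c = -13
Discriminant = b^2 - 4ac = 1^2 - 4(1)(-13) = 1 + 52 = 53
Since discriminant = 53 > 0, there are two real roots.
x = (-1 ± sqrt(53)) / 2
Numerically: x ≈ 3.1401 or x ≈ -4.1401

x = (-1 + sqrt(53)) / 2 or x = (-1 - sqrt(53)) / 2


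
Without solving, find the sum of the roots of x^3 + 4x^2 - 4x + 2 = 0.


By Vieta's formulas for x^3 + bx^2 + cx + d = 0:
  r1 + r2 + r3 = -b/a = -4
  r1*r2 + r1*r3 + r2*r3 = c/a = -4
  r1*r2*r3 = -d/a = -2


Sum = -4


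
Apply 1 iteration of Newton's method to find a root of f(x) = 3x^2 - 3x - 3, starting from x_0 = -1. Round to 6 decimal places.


Newton's method: x_(n+1) = x_n - f(x_n)/f'(x_n)
f(x) = 3x^2 - 3x - 3
f'(x) = 6x - 3

Iteration 1:
  f(-1.000000) = 3.000000
  f'(-1.000000) = -9.000000
  x_1 = -1.000000 - (3.000000)/(-9.000000) = -0.666667

x_1 = -0.666667


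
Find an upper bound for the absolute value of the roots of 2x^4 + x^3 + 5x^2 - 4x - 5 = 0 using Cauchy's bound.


Cauchy's bound: all roots r satisfy |r| <= 1 + max(|a_i/a_n|) for i = 0,...,n-1
where a_n is the leading coefficient.

Coefficients: [2, 1, 5, -4, -5]
Leading coefficient a_n = 2
Ratios |a_i/a_n|: 1/2, 5/2, 2, 5/2
Maximum ratio: 5/2
Cauchy's bound: |r| <= 1 + 5/2 = 7/2

Upper bound = 7/2


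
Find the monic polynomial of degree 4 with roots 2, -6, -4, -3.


A monic polynomial with roots 2, -6, -4, -3 is:
p(x) = (x - 2)(x + 6)(x + 4)(x + 3)
After multiplying by (x - 2): x - 2
After multiplying by (x + 6): x^2 + 4x - 12
After multiplying by (x + 4): x^3 + 8x^2 + 4x - 48
After multiplying by (x + 3): x^4 + 11x^3 + 28x^2 - 36x - 144

x^4 + 11x^3 + 28x^2 - 36x - 144


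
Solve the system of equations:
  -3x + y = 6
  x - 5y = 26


Using Cramer's rule:
Determinant D = (-3)(-5) - (1)(1) = 15 - 1 = 14
Dx = (6)(-5) - (26)(1) = -30 - 26 = -56
Dy = (-3)(26) - (1)(6) = -78 - 6 = -84
x = Dx/D = -56/14 = -4
y = Dy/D = -84/14 = -6

x = -4, y = -6


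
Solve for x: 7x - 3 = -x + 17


Starting with: 7x - 3 = -x + 17
Move all x terms to left: (7 + 1)x = 17 + 3
Simplify: 8x = 20
Divide both sides by 8: x = 5/2

x = 5/2


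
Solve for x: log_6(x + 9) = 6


Convert to exponential form: x + 9 = 6^6 = 46656
x = 46656 - 9 = 46647
Check: log_6(46647 + 9) = log_6(46656) = log_6(46656) = 6 ✓

x = 46647


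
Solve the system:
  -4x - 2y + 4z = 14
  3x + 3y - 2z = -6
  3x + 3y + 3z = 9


Using Cramer's rule. Expand each determinant along the first row.
D  = (-4)*[3*3 - (-2)*3] - (-2)*[3*3 - (-2)*3] + 4*[3*3 - 3*3]
  = (-4)*(15) - (-2)*(15) + 4*(0) = -30
Dx = 14*[3*3 - (-2)*3] - (-2)*[(-6)*3 - (-2)*9] + 4*[(-6)*3 - 3*9]
  = 14*(15) - (-2)*(0) + 4*(-45) = 30
Dy = (-4)*[(-6)*3 - (-2)*9] - 14*[3*3 - (-2)*3] + 4*[3*9 - (-6)*3]
  = (-4)*(0) - 14*(15) + 4*(45) = -30
Dz = (-4)*[3*9 - (-6)*3] - (-2)*[3*9 - (-6)*3] + 14*[3*3 - 3*3]
  = (-4)*(45) - (-2)*(45) + 14*(0) = -90
x = Dx/D = 30/-30 = -1, y = Dy/D = -30/-30 = 1, z = Dz/D = -90/-30 = 3
Check eq1: (-4)(-1) + (-2)(1) + (4)(3) = 14 = 14 ✓
Check eq2: (3)(-1) + (3)(1) + (-2)(3) = -6 = -6 ✓
Check eq3: (3)(-1) + (3)(1) + (3)(3) = 9 = 9 ✓

x = -1, y = 1, z = 3


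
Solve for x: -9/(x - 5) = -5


Multiply both sides by (x - 5): -9 = -5(x - 5)
Distribute: -9 = -5x + 25
-5x = -9 - 25 = -34
x = 34/5

x = 34/5


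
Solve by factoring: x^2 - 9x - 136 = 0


We need two numbers that multiply to -136 and add to -9.
Those numbers are 8 and -17 (since 8 * (-17) = -136 and 8 + (-17) = -9).
So x^2 - 9x - 136 = (x + 8)(x - 17) = 0
Setting each factor to zero: x = -8 or x = 17

x = -8, x = 17


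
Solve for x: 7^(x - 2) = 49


Express both sides with the same base.
49 = 7^2
Since the bases match, equate exponents: x - 2 = 2
So x = 2 - (-2) = 4

x = 4


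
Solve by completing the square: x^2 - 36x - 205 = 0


Start: x^2 - 36x - 205 = 0
Move constant: x^2 - 36x = 205
Half of -36 is -18, squared is 324
Add 324 to both sides: x^2 - 36x + 324 = 529
(x - 18)^2 = 529
x - 18 = ±23
x = 18 + 23 = 41 or x = 18 - 23 = -5

x = -5, x = 41


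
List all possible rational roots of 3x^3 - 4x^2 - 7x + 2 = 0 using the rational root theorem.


Rational root theorem: possible roots are ±p/q where:
  p divides the constant term (2): p ∈ {1, 2}
  q divides the leading coefficient (3): q ∈ {1, 3}

All possible rational roots: -2, -1, -2/3, -1/3, 1/3, 2/3, 1, 2

-2, -1, -2/3, -1/3, 1/3, 2/3, 1, 2


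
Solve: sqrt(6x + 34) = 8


Square both sides: 6x + 34 = 8^2 = 64
6x = 64 - 34 = 30
x = 5
Check: sqrt(6*5 + 34) = sqrt(64) = 8 ✓

x = 5


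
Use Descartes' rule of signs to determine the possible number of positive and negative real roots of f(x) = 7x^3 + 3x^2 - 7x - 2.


Descartes' rule of signs:

For positive roots, count sign changes in f(x) = 7x^3 + 3x^2 - 7x - 2:
Signs of coefficients: +, +, -, -
Number of sign changes: 1
Possible positive real roots: 1

For negative roots, examine f(-x) = -7x^3 + 3x^2 + 7x - 2:
Signs of coefficients: -, +, +, -
Number of sign changes: 2
Possible negative real roots: 2, 0

Positive roots: 1; Negative roots: 2 or 0


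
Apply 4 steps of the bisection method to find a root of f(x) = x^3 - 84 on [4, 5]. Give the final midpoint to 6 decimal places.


f(x) = x^3 - 84
f(4) = -20 < 0
f(5) = 41 > 0

Step 1: midpoint = (4.000000 + 5.000000)/2 = 4.500000
  f(4.500000) = 7.125000
  f(mid) > 0, so root is in [4.000000, 4.500000]

Step 2: midpoint = (4.000000 + 4.500000)/2 = 4.250000
  f(4.250000) = -7.234375
  f(mid) < 0, so root is in [4.250000, 4.500000]

Step 3: midpoint = (4.250000 + 4.500000)/2 = 4.375000
  f(4.375000) = -0.259766
  f(mid) < 0, so root is in [4.375000, 4.500000]

Step 4: midpoint = (4.375000 + 4.500000)/2 = 4.437500
  f(4.437500) = 3.380615
  f(mid) > 0, so root is in [4.375000, 4.437500]

midpoint = 4.437500


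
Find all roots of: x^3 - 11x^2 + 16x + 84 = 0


Let p(x) = x^3 - 11x^2 + 16x + 84. By the rational root theorem (leading coefficient 1), any rational root is an integer divisor of 84: try ±1, ±2, ... in turn.
Test x = 1: value = 90 ≠ 0.
Test x = -1: value = 56 ≠ 0.
Test x = 2: value = 80 ≠ 0.
Test x = -2: value = 0 ✓, so (x + 2) is a factor.
Synthetic division by (x + 2): bring down 1; 1(-2) - 11 = -13; (-13)(-2) + 16 = 42; 42(-2) + 84 = 0 → quotient x^2 - 13x + 42, remainder 0.
Solve the quadratic x^2 - 13x + 42 = 0: discriminant = (-13)^2 - 4(1)(42) = 169 - 168 = 1.
sqrt(1) = 1, so x = (13 ± 1)/2: x = 7 or x = 6.
Collecting all roots found:

x = -2, x = 6, x = 7


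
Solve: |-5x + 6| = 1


An absolute value equation |expr| = 1 gives two cases:
Case 1: -5x + 6 = 1
  -5x = -5, so x = 1
Case 2: -5x + 6 = -1
  -5x = -7, so x = 7/5

x = 1, x = 7/5


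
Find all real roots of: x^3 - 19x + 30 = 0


Let p(x) = x^3 - 19x + 30. By the rational root theorem (leading coefficient 1), any rational root is an integer divisor of 30: try ±1, ±2, ... in turn.
Test x = 1: value = 12 ≠ 0.
Test x = -1: value = 48 ≠ 0.
Test x = 2: value = 0 ✓, so (x - 2) is a factor.
Synthetic division by (x - 2): bring down 1; 1(2) + 0 = 2; 2(2) - 19 = -15; (-15)(2) + 30 = 0 → quotient x^2 + 2x - 15, remainder 0.
Solve the quadratic x^2 + 2x - 15 = 0: discriminant = 2^2 - 4(1)(-15) = 4 + 60 = 64.
sqrt(64) = 8, so x = (-2 ± 8)/2: x = 3 or x = -5.

x = -5, x = 2, x = 3


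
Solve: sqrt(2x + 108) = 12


Square both sides: 2x + 108 = 12^2 = 144
2x = 144 - 108 = 36
x = 18
Check: sqrt(2*18 + 108) = sqrt(144) = 12 ✓

x = 18


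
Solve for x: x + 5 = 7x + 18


Starting with: x + 5 = 7x + 18
Move all x terms to left: (1 - 7)x = 18 - 5
Simplify: -6x = 13
Divide both sides by -6: x = -13/6

x = -13/6


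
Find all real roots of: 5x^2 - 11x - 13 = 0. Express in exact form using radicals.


Using the quadratic formula: x = (-b ± sqrt(b^2 - 4ac)) / (2a)
Here a = 5, b = -11, c = -13
Discriminant = b^2 - 4ac = (-11)^2 - 4(5)(-13) = 121 + 260 = 381
Since discriminant = 381 > 0, there are two real roots.
x = (11 ± sqrt(381)) / 10
Numerically: x ≈ 3.0519 or x ≈ -0.8519

x = (11 + sqrt(381)) / 10 or x = (11 - sqrt(381)) / 10


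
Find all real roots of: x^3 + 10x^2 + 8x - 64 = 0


Let p(x) = x^3 + 10x^2 + 8x - 64. By the rational root theorem (leading coefficient 1), any rational root is an integer divisor of 64: try ±1, ±2, ... in turn.
Test x = 1: value = -45 ≠ 0.
Test x = -1: value = -63 ≠ 0.
Test x = 2: value = 0 ✓, so (x - 2) is a factor.
Synthetic division by (x - 2): bring down 1; 1(2) + 10 = 12; 12(2) + 8 = 32; 32(2) - 64 = 0 → quotient x^2 + 12x + 32, remainder 0.
Solve the quadratic x^2 + 12x + 32 = 0: discriminant = 12^2 - 4(1)(32) = 144 - 128 = 16.
sqrt(16) = 4, so x = (-12 ± 4)/2: x = -4 or x = -8.

x = -8, x = -4, x = 2


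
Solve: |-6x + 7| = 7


An absolute value equation |expr| = 7 gives two cases:
Case 1: -6x + 7 = 7
  -6x = 0, so x = 0
Case 2: -6x + 7 = -7
  -6x = -14, so x = 7/3

x = 0, x = 7/3


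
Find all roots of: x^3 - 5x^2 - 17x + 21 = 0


Let p(x) = x^3 - 5x^2 - 17x + 21. By the rational root theorem (leading coefficient 1), any rational root is an integer divisor of 21: try ±1, ±2, ... in turn.
Test x = 1: value = 0 ✓, so (x - 1) is a factor.
Synthetic division by (x - 1): bring down 1; 1(1) - 5 = -4; (-4)(1) - 17 = -21; (-21)(1) + 21 = 0 → quotient x^2 - 4x - 21, remainder 0.
Solve the quadratic x^2 - 4x - 21 = 0: discriminant = (-4)^2 - 4(1)(-21) = 16 + 84 = 100.
sqrt(100) = 10, so x = (4 ± 10)/2: x = 7 or x = -3.
Collecting all roots found:

x = -3, x = 1, x = 7


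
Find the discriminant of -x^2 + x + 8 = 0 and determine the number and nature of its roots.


For ax^2 + bx + c = 0, discriminant D = b^2 - 4ac
Here a = -1, b = 1, c = 8
D = (1)^2 - 4(-1)(8) = 1 + 32 = 33

D = 33 > 0 but not a perfect square
The equation has 2 distinct real irrational roots.

Discriminant = 33, 2 distinct real irrational roots


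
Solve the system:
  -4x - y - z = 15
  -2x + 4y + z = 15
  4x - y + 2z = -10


Using Cramer's rule. Expand each determinant along the first row.
D  = (-4)*[4*2 - 1*(-1)] - (-1)*[(-2)*2 - 1*4] + (-1)*[(-2)*(-1) - 4*4]
  = (-4)*(9) - (-1)*(-8) + (-1)*(-14) = -30
Dx = 15*[4*2 - 1*(-1)] - (-1)*[15*2 - 1*(-10)] + (-1)*[15*(-1) - 4*(-10)]
  = 15*(9) - (-1)*(40) + (-1)*(25) = 150
Dy = (-4)*[15*2 - 1*(-10)] - 15*[(-2)*2 - 1*4] + (-1)*[(-2)*(-10) - 15*4]
  = (-4)*(40) - 15*(-8) + (-1)*(-40) = 0
Dz = (-4)*[4*(-10) - 15*(-1)] - (-1)*[(-2)*(-10) - 15*4] + 15*[(-2)*(-1) - 4*4]
  = (-4)*(-25) - (-1)*(-40) + 15*(-14) = -150
x = Dx/D = 150/-30 = -5, y = Dy/D = 0/-30 = 0, z = Dz/D = -150/-30 = 5
Check eq1: (-4)(-5) + (-1)(0) + (-1)(5) = 15 = 15 ✓
Check eq2: (-2)(-5) + (4)(0) + (1)(5) = 15 = 15 ✓
Check eq3: (4)(-5) + (-1)(0) + (2)(5) = -10 = -10 ✓

x = -5, y = 0, z = 5


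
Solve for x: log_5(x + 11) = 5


Convert to exponential form: x + 11 = 5^5 = 3125
x = 3125 - 11 = 3114
Check: log_5(3114 + 11) = log_5(3125) = log_5(3125) = 5 ✓

x = 3114


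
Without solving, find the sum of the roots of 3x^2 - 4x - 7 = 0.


By Vieta's formulas for ax^2 + bx + c = 0:
  Sum of roots = -b/a
  Product of roots = c/a

Here a = 3, b = -4, c = -7
Sum = -(-4)/3 = 4/3
Product = -7/3 = -7/3

Sum = 4/3


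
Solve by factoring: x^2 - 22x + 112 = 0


We need two numbers that multiply to 112 and add to -22.
Those numbers are -14 and -8 (since (-14) * (-8) = 112 and (-14) + (-8) = -22).
So x^2 - 22x + 112 = (x - 14)(x - 8) = 0
Setting each factor to zero: x = 14 or x = 8

x = 8, x = 14


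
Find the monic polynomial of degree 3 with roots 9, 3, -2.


A monic polynomial with roots 9, 3, -2 is:
p(x) = (x - 9)(x - 3)(x + 2)
After multiplying by (x - 9): x - 9
After multiplying by (x - 3): x^2 - 12x + 27
After multiplying by (x + 2): x^3 - 10x^2 + 3x + 54

x^3 - 10x^2 + 3x + 54


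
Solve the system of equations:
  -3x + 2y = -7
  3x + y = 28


Using Cramer's rule:
Determinant D = (-3)(1) - (3)(2) = -3 - 6 = -9
Dx = (-7)(1) - (28)(2) = -7 - 56 = -63
Dy = (-3)(28) - (3)(-7) = -84 + 21 = -63
x = Dx/D = -63/-9 = 7
y = Dy/D = -63/-9 = 7

x = 7, y = 7


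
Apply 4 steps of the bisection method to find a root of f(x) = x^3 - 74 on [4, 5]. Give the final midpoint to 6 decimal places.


f(x) = x^3 - 74
f(4) = -10 < 0
f(5) = 51 > 0

Step 1: midpoint = (4.000000 + 5.000000)/2 = 4.500000
  f(4.500000) = 17.125000
  f(mid) > 0, so root is in [4.000000, 4.500000]

Step 2: midpoint = (4.000000 + 4.500000)/2 = 4.250000
  f(4.250000) = 2.765625
  f(mid) > 0, so root is in [4.000000, 4.250000]

Step 3: midpoint = (4.000000 + 4.250000)/2 = 4.125000
  f(4.125000) = -3.810547
  f(mid) < 0, so root is in [4.125000, 4.250000]

Step 4: midpoint = (4.125000 + 4.250000)/2 = 4.187500
  f(4.187500) = -0.571533
  f(mid) < 0, so root is in [4.187500, 4.250000]

midpoint = 4.187500
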